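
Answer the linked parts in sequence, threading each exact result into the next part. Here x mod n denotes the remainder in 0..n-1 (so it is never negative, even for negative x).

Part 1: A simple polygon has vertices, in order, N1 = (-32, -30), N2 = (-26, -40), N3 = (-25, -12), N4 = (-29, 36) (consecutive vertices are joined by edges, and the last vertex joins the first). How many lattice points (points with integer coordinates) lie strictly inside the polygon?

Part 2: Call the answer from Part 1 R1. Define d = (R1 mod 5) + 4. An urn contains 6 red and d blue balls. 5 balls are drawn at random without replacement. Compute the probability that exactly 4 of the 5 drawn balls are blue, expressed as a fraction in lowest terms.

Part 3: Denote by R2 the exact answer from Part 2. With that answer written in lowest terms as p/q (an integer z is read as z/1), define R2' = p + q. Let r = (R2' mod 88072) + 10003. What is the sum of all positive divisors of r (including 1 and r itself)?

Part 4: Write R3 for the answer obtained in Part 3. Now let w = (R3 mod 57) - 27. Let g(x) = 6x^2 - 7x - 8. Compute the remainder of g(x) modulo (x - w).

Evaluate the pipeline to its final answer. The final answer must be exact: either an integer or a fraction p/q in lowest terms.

Part 1: cross terms: (-32*-40 - -26*-30)=500, (-26*-12 - -25*-40)=-688, (-25*36 - -29*-12)=-1248, (-29*-30 - -32*36)=2022; twice the area = |586| = 586; area = 293; boundary points = 2 + 1 + 4 + 3 = 10; strictly interior points = area - boundary/2 + 1 = 289; answer 289
Part 2: R1 = 289; d = 8; total draws C(14,5) = 2002; favorable C(8,4)*C(6,1) = 420; P = 30/143; answer 30/143
Part 3: R2 = 30/143; threaded value p + q = 173; r = 10176; 10176 = 2^6 * 3 * 53; sigma = (1 + 2 + 4 + 8 + 16 + 32 + 64) * (1 + 3) * (1 + 53) = 127 * 4 * 54 = 27432; answer 27432
Part 4: R3 = 27432; w = -12; remainder = value at the root: 6*(-12)^2 - 7*(-12)^1 - 8 = (864) + (84) + (-8) = 940; answer 940

940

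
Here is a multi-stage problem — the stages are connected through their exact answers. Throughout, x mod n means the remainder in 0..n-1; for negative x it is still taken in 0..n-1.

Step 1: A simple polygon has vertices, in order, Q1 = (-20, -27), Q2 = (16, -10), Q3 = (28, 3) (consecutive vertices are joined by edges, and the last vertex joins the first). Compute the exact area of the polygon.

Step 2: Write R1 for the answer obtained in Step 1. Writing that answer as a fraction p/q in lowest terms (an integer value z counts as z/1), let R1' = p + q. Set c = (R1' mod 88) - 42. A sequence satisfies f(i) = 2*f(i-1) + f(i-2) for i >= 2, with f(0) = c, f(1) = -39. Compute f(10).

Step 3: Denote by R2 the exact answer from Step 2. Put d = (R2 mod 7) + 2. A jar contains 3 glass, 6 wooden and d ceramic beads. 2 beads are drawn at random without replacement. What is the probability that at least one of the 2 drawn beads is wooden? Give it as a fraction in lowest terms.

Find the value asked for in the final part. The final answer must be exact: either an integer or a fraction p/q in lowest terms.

Step 1: cross terms: (-20*-10 - 16*-27)=632, (16*3 - 28*-10)=328, (28*-27 - -20*3)=-696; twice the area = |264| = 264; area = 132; answer 132
Step 2: R1 = 132; threaded value p + q = 133; c = 3; f(2) = 2*(-39) + 1*(3) = -75; iterating: f(2)=-75, f(3)=-189, f(4)=-453, f(5)=-1095, f(6)=-2643, f(7)=-6381, f(8)=-15405, f(9)=-37191, f(10)=-89787; answer -89787
Step 3: R2 = -89787; d = 4; total draws C(13,2) = 78; complement C(7,2) = 21; favorable 78 - 21 = 57; P = 19/26; answer 19/26

19/26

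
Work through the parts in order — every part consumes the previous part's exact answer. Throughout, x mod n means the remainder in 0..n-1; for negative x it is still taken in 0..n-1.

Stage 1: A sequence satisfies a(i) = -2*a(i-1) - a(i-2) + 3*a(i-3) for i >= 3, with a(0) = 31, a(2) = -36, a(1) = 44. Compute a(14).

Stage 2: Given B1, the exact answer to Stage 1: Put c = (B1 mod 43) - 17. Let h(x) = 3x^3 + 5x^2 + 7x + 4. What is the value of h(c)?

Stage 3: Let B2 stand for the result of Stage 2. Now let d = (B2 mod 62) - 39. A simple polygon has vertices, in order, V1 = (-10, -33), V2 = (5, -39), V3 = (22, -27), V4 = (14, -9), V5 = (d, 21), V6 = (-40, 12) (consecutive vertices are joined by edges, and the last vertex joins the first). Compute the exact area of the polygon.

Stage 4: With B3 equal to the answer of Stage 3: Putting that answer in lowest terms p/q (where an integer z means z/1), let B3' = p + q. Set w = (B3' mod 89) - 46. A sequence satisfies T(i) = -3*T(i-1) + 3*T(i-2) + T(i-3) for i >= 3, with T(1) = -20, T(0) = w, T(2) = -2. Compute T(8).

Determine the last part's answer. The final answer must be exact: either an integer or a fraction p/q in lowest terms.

56683

Stage 1: a(3) = -2*(-36) - 1*(44) + 3*(31) = 121; iterating: a(3)=121, a(4)=-74, a(5)=-81, a(6)=599, a(7)=-1339, a(8)=1836, a(9)=-536, a(10)=-4781, a(11)=15606, a(12)=-28039, a(13)=26129, a(14)=22599; answer 22599
Stage 2: B1 = 22599; c = 7; 3*(7)^3 + 5*(7)^2 + 7*(7)^1 + 4 = (1029) + (245) + (49) + (4) = 1327; answer 1327
Stage 3: B2 = 1327; d = -14; cross terms: (-10*-39 - 5*-33)=555, (5*-27 - 22*-39)=723, (22*-9 - 14*-27)=180, (14*21 - -14*-9)=168, (-14*12 - -40*21)=672, (-40*-33 - -10*12)=1440; twice the area = |3738| = 3738; area = 1869; answer 1869
Stage 4: B3 = 1869; threaded value p + q = 1870; w = -45; T(3) = -3*(-2) + 3*(-20) + 1*(-45) = -99; iterating: T(3)=-99, T(4)=271, T(5)=-1112, T(6)=4050, T(7)=-15215, T(8)=56683; answer 56683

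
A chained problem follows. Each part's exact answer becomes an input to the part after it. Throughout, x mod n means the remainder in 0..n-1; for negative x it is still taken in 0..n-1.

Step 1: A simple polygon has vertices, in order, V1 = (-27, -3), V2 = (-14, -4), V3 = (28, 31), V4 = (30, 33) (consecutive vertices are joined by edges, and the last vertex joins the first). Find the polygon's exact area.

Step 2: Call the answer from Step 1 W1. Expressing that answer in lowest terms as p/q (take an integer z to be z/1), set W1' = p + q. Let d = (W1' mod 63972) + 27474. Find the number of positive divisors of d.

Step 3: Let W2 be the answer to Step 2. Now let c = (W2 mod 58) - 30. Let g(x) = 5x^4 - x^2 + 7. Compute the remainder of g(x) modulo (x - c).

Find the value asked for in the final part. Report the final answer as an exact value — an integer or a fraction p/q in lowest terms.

Step 1: cross terms: (-27*-4 - -14*-3)=66, (-14*31 - 28*-4)=-322, (28*33 - 30*31)=-6, (30*-3 - -27*33)=801; twice the area = |539| = 539; area = 539/2; answer 539/2
Step 2: W1 = 539/2; threaded value p + q = 541; d = 28015; 28015 = 5 * 13 * 431; number of divisors = (1+1) * (1+1) * (1+1) = 8; answer 8
Step 3: W2 = 8; c = -22; remainder = value at the root: 5*(-22)^4 - 1*(-22)^2 + 7 = (1171280) + (-484) + (7) = 1170803; answer 1170803

1170803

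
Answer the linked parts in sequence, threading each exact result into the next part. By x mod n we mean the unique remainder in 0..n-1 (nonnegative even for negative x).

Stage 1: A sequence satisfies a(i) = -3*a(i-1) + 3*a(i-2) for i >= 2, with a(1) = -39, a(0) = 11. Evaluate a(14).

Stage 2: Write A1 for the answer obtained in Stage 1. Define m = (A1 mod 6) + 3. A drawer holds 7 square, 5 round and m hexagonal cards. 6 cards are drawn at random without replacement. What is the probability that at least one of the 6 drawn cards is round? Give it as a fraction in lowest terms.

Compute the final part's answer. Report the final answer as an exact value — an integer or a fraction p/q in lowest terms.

Stage 1: a(2) = -3*(-39) + 3*(11) = 150; iterating: a(2)=150, a(3)=-567, a(4)=2151, a(5)=-8154, a(6)=30915, a(7)=-117207, a(8)=444366, a(9)=-1684719, a(10)=6387255, a(11)=-24215922, a(12)=91809531, a(13)=-348076359, a(14)=1319657670; answer 1319657670
Stage 2: A1 = 1319657670; m = 3; total draws C(15,6) = 5005; complement C(10,6) = 210; favorable 5005 - 210 = 4795; P = 137/143; answer 137/143

137/143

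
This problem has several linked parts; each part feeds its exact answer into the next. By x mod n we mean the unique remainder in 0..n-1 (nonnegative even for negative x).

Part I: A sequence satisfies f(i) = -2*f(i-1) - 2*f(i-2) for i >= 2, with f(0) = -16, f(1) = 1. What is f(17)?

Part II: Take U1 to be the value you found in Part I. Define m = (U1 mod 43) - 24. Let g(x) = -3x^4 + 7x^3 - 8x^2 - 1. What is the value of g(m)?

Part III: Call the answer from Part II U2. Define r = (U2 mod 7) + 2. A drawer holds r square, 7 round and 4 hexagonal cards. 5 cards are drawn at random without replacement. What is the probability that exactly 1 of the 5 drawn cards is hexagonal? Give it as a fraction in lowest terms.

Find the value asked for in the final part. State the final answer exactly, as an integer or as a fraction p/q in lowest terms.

455/969

Part I: f(2) = -2*(1) - 2*(-16) = 30; iterating: f(2)=30, f(3)=-62, f(4)=64, f(5)=-4, f(6)=-120, f(7)=248, f(8)=-256, f(9)=16, f(10)=480, f(11)=-992, f(12)=1024, f(13)=-64, f(14)=-1920, f(15)=3968, f(16)=-4096, f(17)=256; answer 256
Part II: U1 = 256; m = 17; -3*(17)^4 + 7*(17)^3 - 8*(17)^2 - 1 = (-250563) + (34391) + (-2312) + (-1) = -218485; answer -218485
Part III: U2 = -218485; r = 8; total draws C(19,5) = 11628; favorable C(4,1)*C(15,4) = 5460; P = 455/969; answer 455/969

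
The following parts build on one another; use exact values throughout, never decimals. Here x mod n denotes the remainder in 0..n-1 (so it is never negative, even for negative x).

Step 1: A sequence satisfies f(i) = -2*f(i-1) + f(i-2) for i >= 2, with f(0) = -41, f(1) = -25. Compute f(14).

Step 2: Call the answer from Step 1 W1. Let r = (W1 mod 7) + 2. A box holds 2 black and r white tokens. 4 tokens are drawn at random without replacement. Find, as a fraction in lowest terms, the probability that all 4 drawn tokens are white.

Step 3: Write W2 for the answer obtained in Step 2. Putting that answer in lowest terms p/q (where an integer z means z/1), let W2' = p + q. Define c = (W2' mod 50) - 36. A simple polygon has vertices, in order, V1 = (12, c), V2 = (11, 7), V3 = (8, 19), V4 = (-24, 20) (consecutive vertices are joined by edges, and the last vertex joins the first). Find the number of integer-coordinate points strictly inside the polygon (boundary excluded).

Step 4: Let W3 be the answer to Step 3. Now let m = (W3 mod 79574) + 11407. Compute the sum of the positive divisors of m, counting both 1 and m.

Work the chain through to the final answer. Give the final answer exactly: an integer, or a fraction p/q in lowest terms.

37128

Step 1: f(2) = -2*(-25) + 1*(-41) = 9; iterating: f(2)=9, f(3)=-43, f(4)=95, f(5)=-233, f(6)=561, f(7)=-1355, f(8)=3271, f(9)=-7897, f(10)=19065, f(11)=-46027, f(12)=111119, f(13)=-268265, f(14)=647649; answer 647649
Step 2: W1 = 647649; r = 4; total draws C(6,4) = 15; favorable C(4,4) = 1; P = 1/15; answer 1/15
Step 3: W2 = 1/15; threaded value p + q = 16; c = -20; cross terms: (12*7 - 11*-20)=304, (11*19 - 8*7)=153, (8*20 - -24*19)=616, (-24*-20 - 12*20)=240; twice the area = |1313| = 1313; area = 1313/2; boundary points = 1 + 3 + 1 + 4 = 9; strictly interior points = area - boundary/2 + 1 = 653; answer 653
Step 4: W3 = 653; m = 12060; 12060 = 2^2 * 3^2 * 5 * 67; sigma = (1 + 2 + 4) * (1 + 3 + 9) * (1 + 5) * (1 + 67) = 7 * 13 * 6 * 68 = 37128; answer 37128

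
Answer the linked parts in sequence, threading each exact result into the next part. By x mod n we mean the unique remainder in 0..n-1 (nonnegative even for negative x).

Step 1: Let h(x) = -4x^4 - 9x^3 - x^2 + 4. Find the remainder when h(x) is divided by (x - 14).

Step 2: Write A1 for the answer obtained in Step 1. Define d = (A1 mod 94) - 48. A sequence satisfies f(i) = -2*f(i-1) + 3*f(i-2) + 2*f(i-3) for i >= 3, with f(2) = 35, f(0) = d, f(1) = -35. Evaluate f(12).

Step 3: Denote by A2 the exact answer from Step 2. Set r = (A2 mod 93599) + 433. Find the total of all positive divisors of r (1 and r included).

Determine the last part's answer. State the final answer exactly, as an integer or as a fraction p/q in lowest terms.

74592

Step 1: remainder = value at the root: -4*(14)^4 - 9*(14)^3 - 1*(14)^2 + 4 = (-153664) + (-24696) + (-196) + (4) = -178552; answer -178552
Step 2: A1 = -178552; d = 0; f(3) = -2*(35) + 3*(-35) + 2*(0) = -175; iterating: f(3)=-175, f(4)=385, f(5)=-1225, f(6)=3255, f(7)=-9415, f(8)=26145, f(9)=-74025, f(10)=207655, f(11)=-585095, f(12)=1645105; answer 1645105
Step 3: A2 = 1645105; r = 54355; 54355 = 5 * 7 * 1553; sigma = (1 + 5) * (1 + 7) * (1 + 1553) = 6 * 8 * 1554 = 74592; answer 74592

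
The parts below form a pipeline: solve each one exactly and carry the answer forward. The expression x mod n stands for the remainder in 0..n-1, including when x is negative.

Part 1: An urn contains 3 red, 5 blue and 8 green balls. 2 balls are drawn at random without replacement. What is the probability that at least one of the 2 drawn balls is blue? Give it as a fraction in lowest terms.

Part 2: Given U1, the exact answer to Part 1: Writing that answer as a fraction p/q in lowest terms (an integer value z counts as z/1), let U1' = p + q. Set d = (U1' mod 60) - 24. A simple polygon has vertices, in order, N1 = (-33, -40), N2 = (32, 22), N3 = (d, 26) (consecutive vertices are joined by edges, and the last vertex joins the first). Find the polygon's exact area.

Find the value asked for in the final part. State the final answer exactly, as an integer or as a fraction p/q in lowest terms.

Part 1: total draws C(16,2) = 120; complement C(11,2) = 55; favorable 120 - 55 = 65; P = 13/24; answer 13/24
Part 2: U1 = 13/24; threaded value p + q = 37; d = 13; cross terms: (-33*22 - 32*-40)=554, (32*26 - 13*22)=546, (13*-40 - -33*26)=338; twice the area = |1438| = 1438; area = 719; answer 719

719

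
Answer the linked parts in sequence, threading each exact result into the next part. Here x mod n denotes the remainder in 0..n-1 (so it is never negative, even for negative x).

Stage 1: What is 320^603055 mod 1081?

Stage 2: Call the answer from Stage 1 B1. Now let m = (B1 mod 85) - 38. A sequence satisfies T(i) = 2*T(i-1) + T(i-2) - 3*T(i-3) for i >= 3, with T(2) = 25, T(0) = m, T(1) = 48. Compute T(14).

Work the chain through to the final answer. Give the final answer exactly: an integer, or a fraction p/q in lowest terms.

-18259

Stage 1: squarings mod 1081: 320^1=320, 320^2=786, 320^4=545, 320^8=831, 320^16=883, 320^32=288, 320^64=788, 320^128=450, 320^256=353, 320^512=294, 320^1024=1037, 320^2048=855, 320^4096=269, 320^8192=1015, 320^16384=32, 320^32768=1024, 320^65536=6, 320^131072=36, 320^262144=215, 320^524288=823; 320^603055 = 320^1 * 320^2 * 320^4 * 320^8 * 320^32 * 320^128 * 320^256 * 320^512 * 320^4096 * 320^8192 * 320^65536 * 320^524288 = 387 (mod 1081); answer 387
Stage 2: B1 = 387; m = 9; T(3) = 2*(25) + 1*(48) - 3*(9) = 71; iterating: T(3)=71, T(4)=23, T(5)=42, T(6)=-106, T(7)=-239, T(8)=-710, T(9)=-1341, T(10)=-2675, T(11)=-4561, T(12)=-7774, T(13)=-12084, T(14)=-18259; answer -18259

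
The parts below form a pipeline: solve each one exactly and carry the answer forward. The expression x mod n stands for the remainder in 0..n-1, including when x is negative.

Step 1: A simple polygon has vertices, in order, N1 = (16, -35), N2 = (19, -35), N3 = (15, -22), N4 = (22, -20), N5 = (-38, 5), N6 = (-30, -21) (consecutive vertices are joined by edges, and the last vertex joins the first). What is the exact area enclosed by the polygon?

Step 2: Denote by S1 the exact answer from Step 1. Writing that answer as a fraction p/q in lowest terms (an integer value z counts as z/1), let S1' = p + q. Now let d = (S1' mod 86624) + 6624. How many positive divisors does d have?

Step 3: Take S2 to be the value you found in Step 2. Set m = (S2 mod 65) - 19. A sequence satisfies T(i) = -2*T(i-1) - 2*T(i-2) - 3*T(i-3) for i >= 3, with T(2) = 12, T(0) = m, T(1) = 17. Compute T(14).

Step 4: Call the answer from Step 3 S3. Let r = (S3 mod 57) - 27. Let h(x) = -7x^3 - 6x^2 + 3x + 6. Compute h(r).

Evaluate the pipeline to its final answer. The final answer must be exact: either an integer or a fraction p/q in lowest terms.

Step 1: cross terms: (16*-35 - 19*-35)=105, (19*-22 - 15*-35)=107, (15*-20 - 22*-22)=184, (22*5 - -38*-20)=-650, (-38*-21 - -30*5)=948, (-30*-35 - 16*-21)=1386; twice the area = |2080| = 2080; area = 1040; answer 1040
Step 2: S1 = 1040; threaded value p + q = 1041; d = 7665; 7665 = 3 * 5 * 7 * 73; number of divisors = (1+1) * (1+1) * (1+1) * (1+1) = 16; answer 16
Step 3: S2 = 16; m = -3; T(3) = -2*(12) - 2*(17) - 3*(-3) = -49; iterating: T(3)=-49, T(4)=23, T(5)=16, T(6)=69, T(7)=-239, T(8)=292, T(9)=-313, T(10)=759, T(11)=-1768, T(12)=2957, T(13)=-4655, T(14)=8700; answer 8700
Step 4: S3 = 8700; r = 9; -7*(9)^3 - 6*(9)^2 + 3*(9)^1 + 6 = (-5103) + (-486) + (27) + (6) = -5556; answer -5556

-5556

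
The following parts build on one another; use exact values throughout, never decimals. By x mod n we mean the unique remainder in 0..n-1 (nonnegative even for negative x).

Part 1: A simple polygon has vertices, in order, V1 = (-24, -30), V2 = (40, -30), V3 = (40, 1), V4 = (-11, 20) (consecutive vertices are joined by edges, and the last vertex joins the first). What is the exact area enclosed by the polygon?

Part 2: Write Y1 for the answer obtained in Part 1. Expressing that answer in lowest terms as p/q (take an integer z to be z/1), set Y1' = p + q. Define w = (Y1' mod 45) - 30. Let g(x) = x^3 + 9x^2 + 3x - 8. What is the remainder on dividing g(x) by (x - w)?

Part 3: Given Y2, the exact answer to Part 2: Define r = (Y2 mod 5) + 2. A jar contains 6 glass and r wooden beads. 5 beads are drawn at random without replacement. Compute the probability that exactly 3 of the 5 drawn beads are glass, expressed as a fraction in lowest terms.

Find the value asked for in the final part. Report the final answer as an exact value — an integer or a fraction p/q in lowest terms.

Part 1: cross terms: (-24*-30 - 40*-30)=1920, (40*1 - 40*-30)=1240, (40*20 - -11*1)=811, (-11*-30 - -24*20)=810; twice the area = |4781| = 4781; area = 4781/2; answer 4781/2
Part 2: Y1 = 4781/2; threaded value p + q = 4783; w = -17; remainder = value at the root: 1*(-17)^3 + 9*(-17)^2 + 3*(-17)^1 - 8 = (-4913) + (2601) + (-51) + (-8) = -2371; answer -2371
Part 3: Y2 = -2371; r = 6; total draws C(12,5) = 792; favorable C(6,3)*C(6,2) = 300; P = 25/66; answer 25/66

25/66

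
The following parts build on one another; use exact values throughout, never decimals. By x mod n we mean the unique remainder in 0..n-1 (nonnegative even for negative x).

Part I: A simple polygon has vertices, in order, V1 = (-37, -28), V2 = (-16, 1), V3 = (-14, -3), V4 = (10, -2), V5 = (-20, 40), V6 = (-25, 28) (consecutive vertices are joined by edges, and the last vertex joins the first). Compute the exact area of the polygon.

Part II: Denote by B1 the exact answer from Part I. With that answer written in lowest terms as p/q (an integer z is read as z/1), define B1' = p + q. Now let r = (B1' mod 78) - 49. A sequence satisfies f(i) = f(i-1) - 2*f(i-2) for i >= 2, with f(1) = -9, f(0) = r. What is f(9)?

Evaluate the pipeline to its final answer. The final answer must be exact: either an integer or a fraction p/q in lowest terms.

Part I: cross terms: (-37*1 - -16*-28)=-485, (-16*-3 - -14*1)=62, (-14*-2 - 10*-3)=58, (10*40 - -20*-2)=360, (-20*28 - -25*40)=440, (-25*-28 - -37*28)=1736; twice the area = |2171| = 2171; area = 2171/2; answer 2171/2
Part II: B1 = 2171/2; threaded value p + q = 2173; r = 18; f(2) = 1*(-9) - 2*(18) = -45; iterating: f(2)=-45, f(3)=-27, f(4)=63, f(5)=117, f(6)=-9, f(7)=-243, f(8)=-225, f(9)=261; answer 261

261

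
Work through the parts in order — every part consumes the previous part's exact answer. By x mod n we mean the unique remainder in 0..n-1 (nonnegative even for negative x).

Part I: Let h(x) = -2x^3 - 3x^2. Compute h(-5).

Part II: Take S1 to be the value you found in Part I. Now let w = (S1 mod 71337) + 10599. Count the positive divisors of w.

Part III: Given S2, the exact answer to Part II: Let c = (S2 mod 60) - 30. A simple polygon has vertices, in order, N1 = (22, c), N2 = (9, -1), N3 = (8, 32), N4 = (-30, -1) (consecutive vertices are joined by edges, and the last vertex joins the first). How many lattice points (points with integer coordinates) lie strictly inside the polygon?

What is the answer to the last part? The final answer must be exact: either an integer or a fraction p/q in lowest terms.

Part I: -2*(-5)^3 - 3*(-5)^2 = (250) + (-75) = 175; answer 175
Part II: S1 = 175; w = 10774; 10774 = 2 * 5387; number of divisors = (1+1) * (1+1) = 4; answer 4
Part III: S2 = 4; c = -26; cross terms: (22*-1 - 9*-26)=212, (9*32 - 8*-1)=296, (8*-1 - -30*32)=952, (-30*-26 - 22*-1)=802; twice the area = |2262| = 2262; area = 1131; boundary points = 1 + 1 + 1 + 1 = 4; strictly interior points = area - boundary/2 + 1 = 1130; answer 1130

1130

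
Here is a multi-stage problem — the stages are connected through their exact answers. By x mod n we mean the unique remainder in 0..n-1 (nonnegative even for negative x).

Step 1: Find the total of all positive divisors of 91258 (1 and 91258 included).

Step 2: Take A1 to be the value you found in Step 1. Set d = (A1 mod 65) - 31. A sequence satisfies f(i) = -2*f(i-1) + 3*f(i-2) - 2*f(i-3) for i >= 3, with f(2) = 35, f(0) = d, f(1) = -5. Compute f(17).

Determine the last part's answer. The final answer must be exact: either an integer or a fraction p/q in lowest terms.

Step 1: 91258 = 2 * 103 * 443; sigma = (1 + 2) * (1 + 103) * (1 + 443) = 3 * 104 * 444 = 138528; answer 138528
Step 2: A1 = 138528; d = -18; f(3) = -2*(35) + 3*(-5) - 2*(-18) = -49; iterating: f(3)=-49, f(4)=213, f(5)=-643, f(6)=2023, f(7)=-6401, f(8)=20157, f(9)=-63563, f(10)=200399, f(11)=-631801, f(12)=1991925, f(13)=-6280051, f(14)=19799479, f(15)=-62422961, f(16)=196804461, f(17)=-620476763; answer -620476763

-620476763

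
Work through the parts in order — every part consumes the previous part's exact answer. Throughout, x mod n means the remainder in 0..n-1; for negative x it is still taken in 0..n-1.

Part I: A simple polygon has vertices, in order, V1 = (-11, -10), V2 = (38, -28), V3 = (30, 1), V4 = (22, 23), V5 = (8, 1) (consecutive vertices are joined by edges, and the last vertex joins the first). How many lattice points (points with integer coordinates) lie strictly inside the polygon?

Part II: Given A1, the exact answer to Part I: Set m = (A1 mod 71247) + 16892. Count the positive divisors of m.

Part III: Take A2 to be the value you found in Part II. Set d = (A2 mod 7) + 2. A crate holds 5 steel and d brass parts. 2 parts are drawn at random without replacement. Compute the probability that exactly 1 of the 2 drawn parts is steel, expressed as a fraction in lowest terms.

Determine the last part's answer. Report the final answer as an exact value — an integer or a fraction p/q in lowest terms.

Part I: cross terms: (-11*-28 - 38*-10)=688, (38*1 - 30*-28)=878, (30*23 - 22*1)=668, (22*1 - 8*23)=-162, (8*-10 - -11*1)=-69; twice the area = |2003| = 2003; area = 2003/2; boundary points = 1 + 1 + 2 + 2 + 1 = 7; strictly interior points = area - boundary/2 + 1 = 999; answer 999
Part II: A1 = 999; m = 17891; 17891 is prime, so its only divisors are 1 and 17891; count = 2; answer 2
Part III: A2 = 2; d = 4; total draws C(9,2) = 36; favorable C(5,1)*C(4,1) = 20; P = 5/9; answer 5/9

5/9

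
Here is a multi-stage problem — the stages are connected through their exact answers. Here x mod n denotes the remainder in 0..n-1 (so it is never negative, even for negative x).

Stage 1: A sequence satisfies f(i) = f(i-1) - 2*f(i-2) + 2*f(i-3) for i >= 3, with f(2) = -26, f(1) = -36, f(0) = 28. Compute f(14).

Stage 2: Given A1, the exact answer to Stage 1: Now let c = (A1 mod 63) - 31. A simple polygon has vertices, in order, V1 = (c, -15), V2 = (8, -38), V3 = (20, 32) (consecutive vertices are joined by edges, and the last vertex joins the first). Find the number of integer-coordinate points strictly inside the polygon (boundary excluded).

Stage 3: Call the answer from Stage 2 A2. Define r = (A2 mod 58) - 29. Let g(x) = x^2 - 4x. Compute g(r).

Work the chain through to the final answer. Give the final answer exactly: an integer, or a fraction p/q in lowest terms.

Stage 1: f(3) = 1*(-26) - 2*(-36) + 2*(28) = 102; iterating: f(3)=102, f(4)=82, f(5)=-174, f(6)=-134, f(7)=378, f(8)=298, f(9)=-726, f(10)=-566, f(11)=1482, f(12)=1162, f(13)=-2934, f(14)=-2294; answer -2294
Stage 2: A1 = -2294; c = 6; cross terms: (6*-38 - 8*-15)=-108, (8*32 - 20*-38)=1016, (20*-15 - 6*32)=-492; twice the area = |416| = 416; area = 208; boundary points = 1 + 2 + 1 = 4; strictly interior points = area - boundary/2 + 1 = 207; answer 207
Stage 3: A2 = 207; r = 4; 1*(4)^2 - 4*(4)^1 = (16) + (-16) = 0; answer 0

0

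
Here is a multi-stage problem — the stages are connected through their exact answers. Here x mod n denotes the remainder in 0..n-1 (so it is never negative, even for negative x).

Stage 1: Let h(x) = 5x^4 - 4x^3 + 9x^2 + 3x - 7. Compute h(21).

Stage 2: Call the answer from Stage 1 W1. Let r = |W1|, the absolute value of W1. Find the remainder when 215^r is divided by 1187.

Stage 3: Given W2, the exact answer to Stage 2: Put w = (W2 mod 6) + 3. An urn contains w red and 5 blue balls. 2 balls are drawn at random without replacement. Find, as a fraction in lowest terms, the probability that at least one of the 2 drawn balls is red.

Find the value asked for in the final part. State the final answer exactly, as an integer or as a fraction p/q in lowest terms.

7/9

Stage 1: 5*(21)^4 - 4*(21)^3 + 9*(21)^2 + 3*(21)^1 - 7 = (972405) + (-37044) + (3969) + (63) + (-7) = 939386; answer 939386
Stage 2: W1 = 939386; r = 939386; squarings mod 1187: 215^1=215, 215^2=1119, 215^4=1063, 215^8=1132, 215^16=651, 215^32=42, 215^64=577, 215^128=569, 215^256=897, 215^512=1010, 215^1024=467, 215^2048=868, 215^4096=866, 215^8192=959, 215^16384=943, 215^32768=186, 215^65536=173, 215^131072=254, 215^262144=418, 215^524288=235; 215^939386 = 215^2 * 215^8 * 215^16 * 215^32 * 215^64 * 215^256 * 215^1024 * 215^4096 * 215^16384 * 215^131072 * 215^262144 * 215^524288 = 14 (mod 1187); answer 14
Stage 3: W2 = 14; w = 5; total draws C(10,2) = 45; complement C(5,2) = 10; favorable 45 - 10 = 35; P = 7/9; answer 7/9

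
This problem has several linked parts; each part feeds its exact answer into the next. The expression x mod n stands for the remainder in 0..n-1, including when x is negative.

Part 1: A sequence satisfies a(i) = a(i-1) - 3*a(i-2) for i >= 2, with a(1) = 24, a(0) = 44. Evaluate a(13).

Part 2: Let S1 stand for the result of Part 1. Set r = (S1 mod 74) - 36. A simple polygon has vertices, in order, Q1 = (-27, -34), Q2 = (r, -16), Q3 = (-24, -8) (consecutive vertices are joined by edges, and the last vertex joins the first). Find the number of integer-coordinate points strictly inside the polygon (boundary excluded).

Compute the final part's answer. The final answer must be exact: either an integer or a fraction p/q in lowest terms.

165

Part 1: a(2) = 1*(24) - 3*(44) = -108; iterating: a(2)=-108, a(3)=-180, a(4)=144, a(5)=684, a(6)=252, a(7)=-1800, a(8)=-2556, a(9)=2844, a(10)=10512, a(11)=1980, a(12)=-29556, a(13)=-35496; answer -35496
Part 2: S1 = -35496; r = -12; cross terms: (-27*-16 - -12*-34)=24, (-12*-8 - -24*-16)=-288, (-24*-34 - -27*-8)=600; twice the area = |336| = 336; area = 168; boundary points = 3 + 4 + 1 = 8; strictly interior points = area - boundary/2 + 1 = 165; answer 165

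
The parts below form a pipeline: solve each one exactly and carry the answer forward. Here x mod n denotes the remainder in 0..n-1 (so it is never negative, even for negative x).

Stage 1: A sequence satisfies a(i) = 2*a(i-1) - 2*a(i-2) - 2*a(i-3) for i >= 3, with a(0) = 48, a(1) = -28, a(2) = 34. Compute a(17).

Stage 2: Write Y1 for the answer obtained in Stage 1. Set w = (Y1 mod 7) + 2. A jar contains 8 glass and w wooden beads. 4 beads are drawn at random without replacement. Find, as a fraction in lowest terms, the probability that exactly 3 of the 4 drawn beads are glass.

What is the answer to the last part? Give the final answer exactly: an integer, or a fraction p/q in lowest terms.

Stage 1: a(3) = 2*(34) - 2*(-28) - 2*(48) = 28; iterating: a(3)=28, a(4)=44, a(5)=-36, a(6)=-216, a(7)=-448, a(8)=-392, a(9)=544, a(10)=2768, a(11)=5232, a(12)=3840, a(13)=-8320, a(14)=-34784, a(15)=-60608, a(16)=-35008, a(17)=120768; answer 120768
Stage 2: Y1 = 120768; w = 6; total draws C(14,4) = 1001; favorable C(8,3)*C(6,1) = 336; P = 48/143; answer 48/143

48/143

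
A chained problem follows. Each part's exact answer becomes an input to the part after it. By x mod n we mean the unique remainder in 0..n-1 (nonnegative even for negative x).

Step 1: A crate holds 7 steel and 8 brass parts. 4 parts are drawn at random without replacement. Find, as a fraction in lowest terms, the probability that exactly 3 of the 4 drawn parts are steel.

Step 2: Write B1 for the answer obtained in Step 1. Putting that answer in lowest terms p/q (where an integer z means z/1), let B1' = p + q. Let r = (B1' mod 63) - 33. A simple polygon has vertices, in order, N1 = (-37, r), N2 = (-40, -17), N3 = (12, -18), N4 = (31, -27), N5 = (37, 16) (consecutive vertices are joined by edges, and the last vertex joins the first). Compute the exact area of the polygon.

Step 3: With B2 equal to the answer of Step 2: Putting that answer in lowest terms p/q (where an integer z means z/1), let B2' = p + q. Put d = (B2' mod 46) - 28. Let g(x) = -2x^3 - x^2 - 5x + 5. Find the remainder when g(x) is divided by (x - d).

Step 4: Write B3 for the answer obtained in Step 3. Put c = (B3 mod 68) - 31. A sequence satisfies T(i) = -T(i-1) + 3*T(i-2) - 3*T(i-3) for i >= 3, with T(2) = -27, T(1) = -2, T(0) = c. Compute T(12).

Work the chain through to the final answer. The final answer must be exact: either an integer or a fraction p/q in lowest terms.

-259788

Step 1: total draws C(15,4) = 1365; favorable C(7,3)*C(8,1) = 280; P = 8/39; answer 8/39
Step 2: B1 = 8/39; threaded value p + q = 47; r = 14; cross terms: (-37*-17 - -40*14)=1189, (-40*-18 - 12*-17)=924, (12*-27 - 31*-18)=234, (31*16 - 37*-27)=1495, (37*14 - -37*16)=1110; twice the area = |4952| = 4952; area = 2476; answer 2476
Step 3: B2 = 2476; threaded value p + q = 2477; d = 11; remainder = value at the root: -2*(11)^3 - 1*(11)^2 - 5*(11)^1 + 5 = (-2662) + (-121) + (-55) + (5) = -2833; answer -2833
Step 4: B3 = -2833; c = -8; T(3) = -1*(-27) + 3*(-2) - 3*(-8) = 45; iterating: T(3)=45, T(4)=-120, T(5)=336, T(6)=-831, T(7)=2199, T(8)=-5700, T(9)=14790, T(10)=-38487, T(11)=99957, T(12)=-259788; answer -259788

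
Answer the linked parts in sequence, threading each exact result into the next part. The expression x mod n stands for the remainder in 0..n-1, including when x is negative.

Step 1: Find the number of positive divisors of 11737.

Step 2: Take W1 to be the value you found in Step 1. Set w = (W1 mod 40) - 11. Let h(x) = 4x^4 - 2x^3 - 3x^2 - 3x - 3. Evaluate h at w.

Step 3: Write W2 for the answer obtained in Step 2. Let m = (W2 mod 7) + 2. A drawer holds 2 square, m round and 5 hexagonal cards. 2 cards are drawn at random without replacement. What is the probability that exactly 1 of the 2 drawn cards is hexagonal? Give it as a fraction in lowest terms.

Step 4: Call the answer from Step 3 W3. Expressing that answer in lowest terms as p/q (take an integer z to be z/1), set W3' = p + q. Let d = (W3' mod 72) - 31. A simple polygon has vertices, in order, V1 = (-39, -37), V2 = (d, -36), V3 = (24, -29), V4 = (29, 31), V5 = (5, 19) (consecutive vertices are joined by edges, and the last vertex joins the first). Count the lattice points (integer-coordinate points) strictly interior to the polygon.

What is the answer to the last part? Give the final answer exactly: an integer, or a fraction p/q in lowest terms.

2392

Step 1: 11737 = 11^2 * 97; number of divisors = (2+1) * (1+1) = 6; answer 6
Step 2: W1 = 6; w = -5; 4*(-5)^4 - 2*(-5)^3 - 3*(-5)^2 - 3*(-5)^1 - 3 = (2500) + (250) + (-75) + (15) + (-3) = 2687; answer 2687
Step 3: W2 = 2687; m = 8; total draws C(15,2) = 105; favorable C(5,1)*C(10,1) = 50; P = 10/21; answer 10/21
Step 4: W3 = 10/21; threaded value p + q = 31; d = 0; cross terms: (-39*-36 - 0*-37)=1404, (0*-29 - 24*-36)=864, (24*31 - 29*-29)=1585, (29*19 - 5*31)=396, (5*-37 - -39*19)=556; twice the area = |4805| = 4805; area = 4805/2; boundary points = 1 + 1 + 5 + 12 + 4 = 23; strictly interior points = area - boundary/2 + 1 = 2392; answer 2392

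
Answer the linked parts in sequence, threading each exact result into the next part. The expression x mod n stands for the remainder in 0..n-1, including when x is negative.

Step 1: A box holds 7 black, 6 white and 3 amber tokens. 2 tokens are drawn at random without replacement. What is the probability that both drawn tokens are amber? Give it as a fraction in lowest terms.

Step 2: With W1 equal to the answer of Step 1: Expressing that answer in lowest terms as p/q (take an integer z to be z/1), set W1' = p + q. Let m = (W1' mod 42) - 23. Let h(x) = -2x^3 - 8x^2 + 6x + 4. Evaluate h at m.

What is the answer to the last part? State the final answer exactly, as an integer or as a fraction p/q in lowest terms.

Step 1: total draws C(16,2) = 120; favorable C(3,2) = 3; P = 1/40; answer 1/40
Step 2: W1 = 1/40; threaded value p + q = 41; m = 18; -2*(18)^3 - 8*(18)^2 + 6*(18)^1 + 4 = (-11664) + (-2592) + (108) + (4) = -14144; answer -14144

-14144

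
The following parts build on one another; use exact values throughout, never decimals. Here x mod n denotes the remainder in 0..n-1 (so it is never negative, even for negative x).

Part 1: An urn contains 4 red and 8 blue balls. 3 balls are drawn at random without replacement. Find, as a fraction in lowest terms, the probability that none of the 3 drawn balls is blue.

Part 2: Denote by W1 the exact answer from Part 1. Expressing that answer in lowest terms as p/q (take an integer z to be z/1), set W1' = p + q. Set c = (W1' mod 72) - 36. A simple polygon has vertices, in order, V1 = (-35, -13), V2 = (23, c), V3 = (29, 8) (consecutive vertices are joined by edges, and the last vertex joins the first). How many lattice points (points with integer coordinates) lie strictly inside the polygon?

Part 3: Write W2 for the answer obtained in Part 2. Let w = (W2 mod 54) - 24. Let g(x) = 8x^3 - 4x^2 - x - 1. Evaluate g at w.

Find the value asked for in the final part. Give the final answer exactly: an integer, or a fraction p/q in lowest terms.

-14389

Part 1: total draws C(12,3) = 220; favorable C(4,3) = 4; P = 1/55; answer 1/55
Part 2: W1 = 1/55; threaded value p + q = 56; c = 20; cross terms: (-35*20 - 23*-13)=-401, (23*8 - 29*20)=-396, (29*-13 - -35*8)=-97; twice the area = |-894| = 894; area = 447; boundary points = 1 + 6 + 1 = 8; strictly interior points = area - boundary/2 + 1 = 444; answer 444
Part 3: W2 = 444; w = -12; 8*(-12)^3 - 4*(-12)^2 - 1*(-12)^1 - 1 = (-13824) + (-576) + (12) + (-1) = -14389; answer -14389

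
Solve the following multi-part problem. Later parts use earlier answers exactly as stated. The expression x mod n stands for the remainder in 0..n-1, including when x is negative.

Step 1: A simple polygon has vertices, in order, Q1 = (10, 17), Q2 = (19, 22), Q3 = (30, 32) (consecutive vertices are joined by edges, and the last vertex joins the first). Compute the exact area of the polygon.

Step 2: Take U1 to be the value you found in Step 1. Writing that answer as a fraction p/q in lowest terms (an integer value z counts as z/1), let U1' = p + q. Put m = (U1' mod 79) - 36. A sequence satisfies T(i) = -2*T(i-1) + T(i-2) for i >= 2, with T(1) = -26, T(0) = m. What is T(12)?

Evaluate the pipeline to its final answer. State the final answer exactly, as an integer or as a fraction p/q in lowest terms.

366101

Step 1: cross terms: (10*22 - 19*17)=-103, (19*32 - 30*22)=-52, (30*17 - 10*32)=190; twice the area = |35| = 35; area = 35/2; answer 35/2
Step 2: U1 = 35/2; threaded value p + q = 37; m = 1; T(2) = -2*(-26) + 1*(1) = 53; iterating: T(2)=53, T(3)=-132, T(4)=317, T(5)=-766, T(6)=1849, T(7)=-4464, T(8)=10777, T(9)=-26018, T(10)=62813, T(11)=-151644, T(12)=366101; answer 366101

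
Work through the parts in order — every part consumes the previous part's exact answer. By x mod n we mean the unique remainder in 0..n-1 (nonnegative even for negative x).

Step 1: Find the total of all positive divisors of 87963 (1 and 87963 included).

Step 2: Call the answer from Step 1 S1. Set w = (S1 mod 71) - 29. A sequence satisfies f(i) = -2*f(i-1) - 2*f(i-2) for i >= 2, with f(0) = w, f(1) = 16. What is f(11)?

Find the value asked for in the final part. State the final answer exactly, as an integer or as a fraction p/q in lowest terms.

-256

Step 1: 87963 = 3 * 109 * 269; sigma = (1 + 3) * (1 + 109) * (1 + 269) = 4 * 110 * 270 = 118800; answer 118800
Step 2: S1 = 118800; w = -12; f(2) = -2*(16) - 2*(-12) = -8; iterating: f(2)=-8, f(3)=-16, f(4)=48, f(5)=-64, f(6)=32, f(7)=64, f(8)=-192, f(9)=256, f(10)=-128, f(11)=-256; answer -256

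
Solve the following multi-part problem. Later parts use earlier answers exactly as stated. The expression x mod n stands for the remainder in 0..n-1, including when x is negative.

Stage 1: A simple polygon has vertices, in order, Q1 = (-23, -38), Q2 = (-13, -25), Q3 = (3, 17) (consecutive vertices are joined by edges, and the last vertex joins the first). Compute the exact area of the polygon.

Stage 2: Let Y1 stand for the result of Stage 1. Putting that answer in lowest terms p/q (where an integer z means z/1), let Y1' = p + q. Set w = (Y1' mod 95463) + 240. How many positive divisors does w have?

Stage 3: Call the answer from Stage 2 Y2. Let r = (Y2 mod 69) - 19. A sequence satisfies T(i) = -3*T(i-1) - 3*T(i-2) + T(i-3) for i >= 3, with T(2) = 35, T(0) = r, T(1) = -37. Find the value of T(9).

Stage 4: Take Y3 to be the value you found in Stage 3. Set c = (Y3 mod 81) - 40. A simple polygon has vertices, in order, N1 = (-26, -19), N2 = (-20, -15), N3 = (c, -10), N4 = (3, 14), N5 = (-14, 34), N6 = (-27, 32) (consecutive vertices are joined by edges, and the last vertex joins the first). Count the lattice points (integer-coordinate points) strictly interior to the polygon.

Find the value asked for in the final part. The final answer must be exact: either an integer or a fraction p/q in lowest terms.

Stage 1: cross terms: (-23*-25 - -13*-38)=81, (-13*17 - 3*-25)=-146, (3*-38 - -23*17)=277; twice the area = |212| = 212; area = 106; answer 106
Stage 2: Y1 = 106; threaded value p + q = 107; w = 347; 347 is prime, so its only divisors are 1 and 347; count = 2; answer 2
Stage 3: Y2 = 2; r = -17; T(3) = -3*(35) - 3*(-37) + 1*(-17) = -11; iterating: T(3)=-11, T(4)=-109, T(5)=395, T(6)=-869, T(7)=1313, T(8)=-937, T(9)=-1997; answer -1997
Stage 4: Y3 = -1997; c = -12; cross terms: (-26*-15 - -20*-19)=10, (-20*-10 - -12*-15)=20, (-12*14 - 3*-10)=-138, (3*34 - -14*14)=298, (-14*32 - -27*34)=470, (-27*-19 - -26*32)=1345; twice the area = |2005| = 2005; area = 2005/2; boundary points = 2 + 1 + 3 + 1 + 1 + 1 = 9; strictly interior points = area - boundary/2 + 1 = 999; answer 999

999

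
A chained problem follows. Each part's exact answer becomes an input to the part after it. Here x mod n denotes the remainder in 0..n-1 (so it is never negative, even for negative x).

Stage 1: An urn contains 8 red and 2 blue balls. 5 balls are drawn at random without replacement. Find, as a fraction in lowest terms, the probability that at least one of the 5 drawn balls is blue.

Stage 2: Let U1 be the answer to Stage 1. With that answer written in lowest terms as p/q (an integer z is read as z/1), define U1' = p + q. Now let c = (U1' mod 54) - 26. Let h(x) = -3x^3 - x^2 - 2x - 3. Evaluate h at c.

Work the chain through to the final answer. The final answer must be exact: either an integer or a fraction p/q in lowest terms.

Stage 1: total draws C(10,5) = 252; complement C(8,5) = 56; favorable 252 - 56 = 196; P = 7/9; answer 7/9
Stage 2: U1 = 7/9; threaded value p + q = 16; c = -10; -3*(-10)^3 - 1*(-10)^2 - 2*(-10)^1 - 3 = (3000) + (-100) + (20) + (-3) = 2917; answer 2917

2917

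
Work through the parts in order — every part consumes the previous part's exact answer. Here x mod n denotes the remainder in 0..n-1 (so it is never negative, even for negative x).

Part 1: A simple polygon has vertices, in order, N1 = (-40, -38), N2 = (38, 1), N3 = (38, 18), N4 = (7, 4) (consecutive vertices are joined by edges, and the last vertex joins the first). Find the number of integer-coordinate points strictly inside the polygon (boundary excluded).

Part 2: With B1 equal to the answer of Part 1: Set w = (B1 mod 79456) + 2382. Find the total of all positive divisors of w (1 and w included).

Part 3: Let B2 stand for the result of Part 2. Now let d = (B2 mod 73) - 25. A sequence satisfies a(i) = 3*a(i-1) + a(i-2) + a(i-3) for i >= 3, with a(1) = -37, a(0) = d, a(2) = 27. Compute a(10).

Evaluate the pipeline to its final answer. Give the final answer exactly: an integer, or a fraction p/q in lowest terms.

384667

Part 1: cross terms: (-40*1 - 38*-38)=1404, (38*18 - 38*1)=646, (38*4 - 7*18)=26, (7*-38 - -40*4)=-106; twice the area = |1970| = 1970; area = 985; boundary points = 39 + 17 + 1 + 1 = 58; strictly interior points = area - boundary/2 + 1 = 957; answer 957
Part 2: B1 = 957; w = 3339; 3339 = 3^2 * 7 * 53; sigma = (1 + 3 + 9) * (1 + 7) * (1 + 53) = 13 * 8 * 54 = 5616; answer 5616
Part 3: B2 = 5616; d = 43; a(3) = 3*(27) + 1*(-37) + 1*(43) = 87; iterating: a(3)=87, a(4)=251, a(5)=867, a(6)=2939, a(7)=9935, a(8)=33611, a(9)=113707, a(10)=384667; answer 384667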